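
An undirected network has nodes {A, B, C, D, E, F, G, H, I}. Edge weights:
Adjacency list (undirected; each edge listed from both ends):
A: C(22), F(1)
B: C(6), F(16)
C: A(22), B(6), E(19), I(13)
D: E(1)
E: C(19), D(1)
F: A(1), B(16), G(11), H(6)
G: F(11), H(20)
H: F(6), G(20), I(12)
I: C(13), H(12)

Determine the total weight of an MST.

69

Kruskal: consider edges lightest-first.
A-F (1): add — endpoints in different components.
D-E (1): add — endpoints in different components.
B-C (6): add — endpoints in different components.
F-H (6): add — endpoints in different components.
F-G (11): add — endpoints in different components.
H-I (12): add — endpoints in different components.
C-I (13): add — endpoints in different components.
B-F (16): skip — B and F already connected.
C-E (19): add — endpoints in different components.
MST edges: A-F, D-E, B-C, F-H, F-G, H-I, C-I, C-E; total weight 1+1+6+6+11+12+13+19 = 69.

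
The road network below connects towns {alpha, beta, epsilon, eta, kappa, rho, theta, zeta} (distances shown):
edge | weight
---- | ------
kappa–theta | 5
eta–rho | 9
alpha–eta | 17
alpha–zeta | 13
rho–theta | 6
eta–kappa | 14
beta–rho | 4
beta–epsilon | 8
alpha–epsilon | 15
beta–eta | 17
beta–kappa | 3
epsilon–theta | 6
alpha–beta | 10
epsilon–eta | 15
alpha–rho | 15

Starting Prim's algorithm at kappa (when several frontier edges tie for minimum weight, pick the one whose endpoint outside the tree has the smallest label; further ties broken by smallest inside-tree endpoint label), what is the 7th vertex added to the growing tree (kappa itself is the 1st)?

Prim, starting at kappa.
Step 1: cheapest edge leaving the tree is beta–kappa (3); add beta.
Step 2: cheapest edge leaving the tree is beta–rho (4); add rho.
Step 3: cheapest edge leaving the tree is kappa–theta (5); add theta.
Step 4: cheapest edge leaving the tree is epsilon–theta (6); add epsilon.
Step 5: cheapest edge leaving the tree is eta–rho (9); add eta.
Step 6: cheapest edge leaving the tree is alpha–beta (10); add alpha.
Step 7: cheapest edge leaving the tree is alpha–zeta (13); add zeta.
Vertex order: kappa, beta, rho, theta, epsilon, eta, alpha, zeta. The 7th vertex is alpha.

alpha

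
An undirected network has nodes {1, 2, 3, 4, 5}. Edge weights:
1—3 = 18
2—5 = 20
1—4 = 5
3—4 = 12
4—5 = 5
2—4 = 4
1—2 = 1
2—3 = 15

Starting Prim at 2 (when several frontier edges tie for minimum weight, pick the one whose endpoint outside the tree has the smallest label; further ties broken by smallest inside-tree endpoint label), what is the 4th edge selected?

Prim, starting at 2.
Step 1: frontier [1—2 1, 2—4 4, 2—3 15, 2—5 20] → take 1—2 (1); add 1.
Step 2: frontier [1—4 5, 1—3 18, 2—4 4, 2—3 15, 2—5 20] → take 2—4 (4); add 4.
Step 3: frontier [1—3 18, 2—3 15, 2—5 20, 4—5 5, 3—4 12] → take 4—5 (5); add 5.
Step 4: frontier [1—3 18, 2—3 15, 3—4 12] → take 3—4 (12); add 3.
The 4th edge added is 3—4.

3-4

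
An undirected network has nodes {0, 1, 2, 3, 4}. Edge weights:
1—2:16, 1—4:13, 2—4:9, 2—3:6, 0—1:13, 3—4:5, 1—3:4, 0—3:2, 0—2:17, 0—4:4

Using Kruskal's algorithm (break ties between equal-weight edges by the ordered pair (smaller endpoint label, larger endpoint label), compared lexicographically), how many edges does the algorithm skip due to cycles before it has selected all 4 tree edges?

1

Kruskal: consider edges lightest-first.
0—3 (2): add. Components now {0,3} {1} {2} {4}
0—4 (4): add. Components now {0,3,4} {1} {2}
1—3 (4): add. Components now {0,1,3,4} {2}
3—4 (5): skip — 3 and 4 already connected.
2—3 (6): add. Components now {0,1,2,3,4}
Edges rejected before the tree was complete: 1.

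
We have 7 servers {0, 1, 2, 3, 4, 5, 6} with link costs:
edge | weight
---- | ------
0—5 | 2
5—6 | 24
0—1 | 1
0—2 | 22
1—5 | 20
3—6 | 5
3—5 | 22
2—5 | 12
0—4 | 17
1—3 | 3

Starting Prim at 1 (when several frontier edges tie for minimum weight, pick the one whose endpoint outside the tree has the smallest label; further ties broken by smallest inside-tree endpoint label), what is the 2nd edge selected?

Prim's algorithm from 1:
Step 1: frontier [0—1 1, 1—3 3, 1—5 20] → take 0—1 (1); add 0.
Step 2: frontier [0—5 2, 0—4 17, 0—2 22, 1—3 3, 1—5 20] → take 0—5 (2); add 5.
Step 3: frontier [0—4 17, 0—2 22, 1—3 3, 2—5 12, 3—5 22, 5—6 24] → take 1—3 (3); add 3.
Step 4: frontier [0—4 17, 0—2 22, 3—6 5, 2—5 12, 5—6 24] → take 3—6 (5); add 6.
Step 5: frontier [0—4 17, 0—2 22, 2—5 12] → take 2—5 (12); add 2.
Step 6: frontier [0—4 17] → take 0—4 (17); add 4.
The 2nd edge added is 0—5.

0-5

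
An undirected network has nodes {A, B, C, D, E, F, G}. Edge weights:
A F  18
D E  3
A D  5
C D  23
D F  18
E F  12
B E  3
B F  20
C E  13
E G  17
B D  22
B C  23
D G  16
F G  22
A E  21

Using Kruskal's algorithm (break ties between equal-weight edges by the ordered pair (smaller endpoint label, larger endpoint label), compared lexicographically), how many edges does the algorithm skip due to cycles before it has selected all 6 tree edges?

Sort edges by weight, then run Kruskal:
B E (3): add. Components now {A} {B,E} {C} {D} {F} {G}
D E (3): add. Components now {A} {B,D,E} {C} {F} {G}
A D (5): add. Components now {A,B,D,E} {C} {F} {G}
E F (12): add. Components now {A,B,D,E,F} {C} {G}
C E (13): add. Components now {A,B,C,D,E,F} {G}
D G (16): add. Components now {A,B,C,D,E,F,G}
Edges rejected before the tree was complete: 0.

0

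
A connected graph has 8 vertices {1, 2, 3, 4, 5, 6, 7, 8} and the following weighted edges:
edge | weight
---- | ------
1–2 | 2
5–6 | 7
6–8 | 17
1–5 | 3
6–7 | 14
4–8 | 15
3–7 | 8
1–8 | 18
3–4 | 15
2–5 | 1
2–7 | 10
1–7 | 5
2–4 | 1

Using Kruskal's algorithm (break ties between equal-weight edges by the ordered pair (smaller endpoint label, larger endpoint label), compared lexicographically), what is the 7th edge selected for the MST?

Sort edges by weight, then run Kruskal:
2–4 (1): add — endpoints in different components.
2–5 (1): add — endpoints in different components.
1–2 (2): add — endpoints in different components.
1–5 (3): skip — 1 and 5 already connected.
1–7 (5): add — endpoints in different components.
5–6 (7): add — endpoints in different components.
3–7 (8): add — endpoints in different components.
2–7 (10): skip — 2 and 7 already connected.
6–7 (14): skip — 6 and 7 already connected.
3–4 (15): skip — 3 and 4 already connected.
4–8 (15): add — endpoints in different components.
The 7th edge added is 4–8.

4-8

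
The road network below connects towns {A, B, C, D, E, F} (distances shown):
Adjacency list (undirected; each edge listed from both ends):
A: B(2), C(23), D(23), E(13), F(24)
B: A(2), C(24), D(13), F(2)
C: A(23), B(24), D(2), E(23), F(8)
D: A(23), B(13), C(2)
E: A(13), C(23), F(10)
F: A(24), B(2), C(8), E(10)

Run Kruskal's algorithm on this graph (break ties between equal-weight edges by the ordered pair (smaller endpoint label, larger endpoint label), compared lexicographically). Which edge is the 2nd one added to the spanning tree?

B-F

Kruskal: consider edges lightest-first.
A–B (2): add. Components now {A,B} {C} {D} {E} {F}
B–F (2): add. Components now {A,B,F} {C} {D} {E}
C–D (2): add. Components now {A,B,F} {C,D} {E}
C–F (8): add. Components now {A,B,C,D,F} {E}
E–F (10): add. Components now {A,B,C,D,E,F}
The 2nd edge added is B–F.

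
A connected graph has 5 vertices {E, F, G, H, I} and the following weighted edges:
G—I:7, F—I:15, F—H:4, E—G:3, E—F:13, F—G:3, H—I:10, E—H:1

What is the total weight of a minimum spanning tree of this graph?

14

Kruskal: consider edges lightest-first.
E—H (1): add — endpoints in different components.
E—G (3): add — endpoints in different components.
F—G (3): add — endpoints in different components.
F—H (4): skip — F and H already connected.
G—I (7): add — endpoints in different components.
MST edges: E—H, E—G, F—G, G—I; total weight 1+3+3+7 = 14.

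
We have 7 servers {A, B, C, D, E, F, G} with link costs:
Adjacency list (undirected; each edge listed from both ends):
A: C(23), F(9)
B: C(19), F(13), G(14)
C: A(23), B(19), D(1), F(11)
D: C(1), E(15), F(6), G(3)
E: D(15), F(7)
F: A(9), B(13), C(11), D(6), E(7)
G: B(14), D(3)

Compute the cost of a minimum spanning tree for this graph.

39

Prim, starting at G.
Step 1: cheapest edge leaving the tree is D-G (3); add D.
Step 2: cheapest edge leaving the tree is C-D (1); add C.
Step 3: cheapest edge leaving the tree is D-F (6); add F.
Step 4: cheapest edge leaving the tree is E-F (7); add E.
Step 5: cheapest edge leaving the tree is A-F (9); add A.
Step 6: cheapest edge leaving the tree is B-F (13); add B.
MST edges: D-G, C-D, D-F, E-F, A-F, B-F; total weight 3+1+6+7+9+13 = 39.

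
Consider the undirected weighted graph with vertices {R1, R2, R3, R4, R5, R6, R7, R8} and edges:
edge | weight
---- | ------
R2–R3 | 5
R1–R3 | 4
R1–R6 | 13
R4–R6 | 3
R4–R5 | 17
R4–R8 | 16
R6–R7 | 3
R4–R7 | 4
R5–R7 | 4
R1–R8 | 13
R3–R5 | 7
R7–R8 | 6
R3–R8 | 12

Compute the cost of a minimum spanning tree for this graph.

Prim's algorithm from R4:
Step 1: cheapest edge leaving the tree is R4–R6 (3); add R6.
Step 2: cheapest edge leaving the tree is R6–R7 (3); add R7.
Step 3: cheapest edge leaving the tree is R5–R7 (4); add R5.
Step 4: cheapest edge leaving the tree is R7–R8 (6); add R8.
Step 5: cheapest edge leaving the tree is R3–R5 (7); add R3.
Step 6: cheapest edge leaving the tree is R1–R3 (4); add R1.
Step 7: cheapest edge leaving the tree is R2–R3 (5); add R2.
MST edges: R4–R6, R6–R7, R5–R7, R7–R8, R3–R5, R1–R3, R2–R3; total weight 3+3+4+6+7+4+5 = 32.

32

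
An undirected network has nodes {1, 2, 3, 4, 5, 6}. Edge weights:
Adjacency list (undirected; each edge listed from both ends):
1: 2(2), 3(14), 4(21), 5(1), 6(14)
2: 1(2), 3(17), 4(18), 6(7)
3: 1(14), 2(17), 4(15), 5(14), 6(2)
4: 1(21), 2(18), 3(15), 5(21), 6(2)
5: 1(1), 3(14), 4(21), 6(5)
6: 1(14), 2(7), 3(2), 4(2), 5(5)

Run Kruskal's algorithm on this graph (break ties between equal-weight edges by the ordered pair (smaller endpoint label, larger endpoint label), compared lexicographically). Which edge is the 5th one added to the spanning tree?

5-6

Sort edges by weight, then run Kruskal:
1 5 (1): add — endpoints in different components.
1 2 (2): add — endpoints in different components.
3 6 (2): add — endpoints in different components.
4 6 (2): add — endpoints in different components.
5 6 (5): add — endpoints in different components.
The 5th edge added is 5 6.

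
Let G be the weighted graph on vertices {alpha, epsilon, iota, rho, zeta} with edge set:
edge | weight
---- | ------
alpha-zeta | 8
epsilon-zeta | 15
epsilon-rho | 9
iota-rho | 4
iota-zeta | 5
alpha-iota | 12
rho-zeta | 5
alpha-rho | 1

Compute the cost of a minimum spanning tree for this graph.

19

Grow the tree from rho using Prim:
Step 1: cheapest edge leaving the tree is alpha-rho (1); add alpha.
Step 2: cheapest edge leaving the tree is iota-rho (4); add iota.
Step 3: cheapest edge leaving the tree is iota-zeta (5); add zeta.
Step 4: cheapest edge leaving the tree is epsilon-rho (9); add epsilon.
MST edges: alpha-rho, iota-rho, iota-zeta, epsilon-rho; total weight 1+4+5+9 = 19.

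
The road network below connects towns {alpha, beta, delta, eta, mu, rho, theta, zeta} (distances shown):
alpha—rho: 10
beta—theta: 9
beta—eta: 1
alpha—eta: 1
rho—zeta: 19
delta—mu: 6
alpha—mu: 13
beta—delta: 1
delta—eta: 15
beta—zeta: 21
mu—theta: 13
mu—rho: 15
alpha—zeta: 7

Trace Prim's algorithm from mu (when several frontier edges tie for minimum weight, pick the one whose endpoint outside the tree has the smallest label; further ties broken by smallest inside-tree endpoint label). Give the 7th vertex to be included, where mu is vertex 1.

theta

Grow the tree from mu using Prim:
Step 1: frontier [delta—mu 6, alpha—mu 13, mu—theta 13, mu—rho 15] → take delta—mu (6); add delta.
Step 2: frontier [beta—delta 1, delta—eta 15, alpha—mu 13, mu—theta 13, mu—rho 15] → take beta—delta (1); add beta.
Step 3: frontier [beta—eta 1, beta—theta 9, beta—zeta 21, delta—eta 15, alpha—mu 13, mu—theta 13, mu—rho 15] → take beta—eta (1); add eta.
Step 4: frontier [beta—theta 9, beta—zeta 21, alpha—eta 1, alpha—mu 13, mu—theta 13, mu—rho 15] → take alpha—eta (1); add alpha.
Step 5: frontier [alpha—zeta 7, alpha—rho 10, beta—theta 9, beta—zeta 21, mu—theta 13, mu—rho 15] → take alpha—zeta (7); add zeta.
Step 6: frontier [alpha—rho 10, beta—theta 9, mu—theta 13, mu—rho 15, rho—zeta 19] → take beta—theta (9); add theta.
Step 7: frontier [alpha—rho 10, mu—rho 15, rho—zeta 19] → take alpha—rho (10); add rho.
Vertex order: mu, delta, beta, eta, alpha, zeta, theta, rho. The 7th vertex is theta.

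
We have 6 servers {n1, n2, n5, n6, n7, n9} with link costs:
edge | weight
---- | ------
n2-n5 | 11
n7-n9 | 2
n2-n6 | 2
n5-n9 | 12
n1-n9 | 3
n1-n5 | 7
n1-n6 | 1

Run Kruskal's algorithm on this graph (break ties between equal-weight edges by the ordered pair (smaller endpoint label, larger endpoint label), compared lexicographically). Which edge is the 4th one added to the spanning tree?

n1-n9

Kruskal's algorithm — process edges by increasing weight (ties by edge label):
n1-n6 (1): add — endpoints in different components.
n2-n6 (2): add — endpoints in different components.
n7-n9 (2): add — endpoints in different components.
n1-n9 (3): add — endpoints in different components.
n1-n5 (7): add — endpoints in different components.
The 4th edge added is n1-n9.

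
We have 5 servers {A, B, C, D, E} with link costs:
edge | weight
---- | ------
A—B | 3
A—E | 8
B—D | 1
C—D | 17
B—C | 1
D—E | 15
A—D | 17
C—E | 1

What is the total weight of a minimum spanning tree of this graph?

6

Prim's algorithm from E:
Step 1: frontier [C—E 1, A—E 8, D—E 15] → take C—E (1); add C.
Step 2: frontier [B—C 1, C—D 17, A—E 8, D—E 15] → take B—C (1); add B.
Step 3: frontier [B—D 1, A—B 3, C—D 17, A—E 8, D—E 15] → take B—D (1); add D.
Step 4: frontier [A—B 3, A—D 17, A—E 8] → take A—B (3); add A.
MST edges: C—E, B—C, B—D, A—B; total weight 1+1+1+3 = 6.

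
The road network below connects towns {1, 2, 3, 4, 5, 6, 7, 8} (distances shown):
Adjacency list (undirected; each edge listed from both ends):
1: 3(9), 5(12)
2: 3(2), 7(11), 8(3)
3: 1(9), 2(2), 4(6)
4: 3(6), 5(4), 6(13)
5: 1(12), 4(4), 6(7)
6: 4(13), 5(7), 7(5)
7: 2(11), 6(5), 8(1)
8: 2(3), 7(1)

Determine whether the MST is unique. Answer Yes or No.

Yes

Kruskal's algorithm — process edges by increasing weight (ties by edge label):
7—8 (1): add — endpoints in different components.
2—3 (2): add — endpoints in different components.
2—8 (3): add — endpoints in different components.
4—5 (4): add — endpoints in different components.
6—7 (5): add — endpoints in different components.
3—4 (6): add — endpoints in different components.
5—6 (7): skip — 5 and 6 already connected.
1—3 (9): add — endpoints in different components.
Every non-tree edge has weight strictly greater than the heaviest edge on the tree path between its endpoints, so the MST is unique.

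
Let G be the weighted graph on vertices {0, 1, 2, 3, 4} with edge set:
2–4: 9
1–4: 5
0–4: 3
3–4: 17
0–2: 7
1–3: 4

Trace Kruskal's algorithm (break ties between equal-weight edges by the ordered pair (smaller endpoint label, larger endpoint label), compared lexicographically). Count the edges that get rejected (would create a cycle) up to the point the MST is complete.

0

Kruskal's algorithm — process edges by increasing weight (ties by edge label):
0–4 (3): add — endpoints in different components.
1–3 (4): add — endpoints in different components.
1–4 (5): add — endpoints in different components.
0–2 (7): add — endpoints in different components.
Edges rejected before the tree was complete: 0.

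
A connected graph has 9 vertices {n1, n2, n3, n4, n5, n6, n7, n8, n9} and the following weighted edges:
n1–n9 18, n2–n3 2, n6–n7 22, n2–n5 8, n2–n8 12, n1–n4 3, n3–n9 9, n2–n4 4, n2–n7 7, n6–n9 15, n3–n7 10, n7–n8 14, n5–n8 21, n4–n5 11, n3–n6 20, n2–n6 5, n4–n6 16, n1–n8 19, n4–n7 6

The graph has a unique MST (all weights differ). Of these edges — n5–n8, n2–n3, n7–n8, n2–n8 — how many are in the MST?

2

Kruskal: consider edges lightest-first.
n2–n3 (2): add — endpoints in different components.
n1–n4 (3): add — endpoints in different components.
n2–n4 (4): add — endpoints in different components.
n2–n6 (5): add — endpoints in different components.
n4–n7 (6): add — endpoints in different components.
n2–n7 (7): skip — n7 and n2 already connected.
n2–n5 (8): add — endpoints in different components.
n3–n9 (9): add — endpoints in different components.
n3–n7 (10): skip — n7 and n3 already connected.
n4–n5 (11): skip — n4 and n5 already connected.
n2–n8 (12): add — endpoints in different components.
MST edge set: {n2–n3, n1–n4, n2–n4, n2–n6, n4–n7, n2–n5, n3–n9, n2–n8}.
Of the listed edges, {n2–n3, n2–n8} are in the MST → 2.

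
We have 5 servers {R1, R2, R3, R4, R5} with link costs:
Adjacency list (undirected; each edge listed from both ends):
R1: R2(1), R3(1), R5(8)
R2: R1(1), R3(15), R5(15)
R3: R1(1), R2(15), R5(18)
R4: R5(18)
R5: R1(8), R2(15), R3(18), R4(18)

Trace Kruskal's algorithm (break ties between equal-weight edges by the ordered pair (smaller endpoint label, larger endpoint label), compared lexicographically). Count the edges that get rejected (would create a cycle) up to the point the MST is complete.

3

Kruskal: consider edges lightest-first.
R1—R2 (1): add — endpoints in different components.
R1—R3 (1): add — endpoints in different components.
R1—R5 (8): add — endpoints in different components.
R2—R3 (15): skip — R3 and R2 already connected.
R2—R5 (15): skip — R5 and R2 already connected.
R3—R5 (18): skip — R5 and R3 already connected.
R4—R5 (18): add — endpoints in different components.
Edges rejected before the tree was complete: 3.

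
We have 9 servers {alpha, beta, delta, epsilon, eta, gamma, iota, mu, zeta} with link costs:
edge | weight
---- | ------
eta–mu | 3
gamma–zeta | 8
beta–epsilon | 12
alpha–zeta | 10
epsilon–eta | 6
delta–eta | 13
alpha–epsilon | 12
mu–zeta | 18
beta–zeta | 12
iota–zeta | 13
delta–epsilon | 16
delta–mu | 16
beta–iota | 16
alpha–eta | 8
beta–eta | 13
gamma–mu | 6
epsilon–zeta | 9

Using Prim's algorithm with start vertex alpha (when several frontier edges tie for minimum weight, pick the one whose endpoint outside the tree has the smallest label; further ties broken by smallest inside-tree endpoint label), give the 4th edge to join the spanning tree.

Grow the tree from alpha using Prim:
Step 1: cheapest edge leaving the tree is alpha–eta (8); add eta.
Step 2: cheapest edge leaving the tree is eta–mu (3); add mu.
Step 3: cheapest edge leaving the tree is epsilon–eta (6); add epsilon.
Step 4: cheapest edge leaving the tree is gamma–mu (6); add gamma.
Step 5: cheapest edge leaving the tree is gamma–zeta (8); add zeta.
Step 6: cheapest edge leaving the tree is beta–epsilon (12); add beta.
Step 7: cheapest edge leaving the tree is delta–eta (13); add delta.
Step 8: cheapest edge leaving the tree is iota–zeta (13); add iota.
The 4th edge added is gamma–mu.

gamma-mu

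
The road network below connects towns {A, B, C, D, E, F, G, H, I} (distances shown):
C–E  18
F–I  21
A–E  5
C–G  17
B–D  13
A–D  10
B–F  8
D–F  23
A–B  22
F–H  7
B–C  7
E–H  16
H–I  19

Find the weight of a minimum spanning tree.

Grow the tree from D using Prim:
Step 1: cheapest edge leaving the tree is A–D (10); add A.
Step 2: cheapest edge leaving the tree is A–E (5); add E.
Step 3: cheapest edge leaving the tree is B–D (13); add B.
Step 4: cheapest edge leaving the tree is B–C (7); add C.
Step 5: cheapest edge leaving the tree is B–F (8); add F.
Step 6: cheapest edge leaving the tree is F–H (7); add H.
Step 7: cheapest edge leaving the tree is C–G (17); add G.
Step 8: cheapest edge leaving the tree is H–I (19); add I.
MST edges: A–D, A–E, B–D, B–C, B–F, F–H, C–G, H–I; total weight 10+5+13+7+8+7+17+19 = 86.

86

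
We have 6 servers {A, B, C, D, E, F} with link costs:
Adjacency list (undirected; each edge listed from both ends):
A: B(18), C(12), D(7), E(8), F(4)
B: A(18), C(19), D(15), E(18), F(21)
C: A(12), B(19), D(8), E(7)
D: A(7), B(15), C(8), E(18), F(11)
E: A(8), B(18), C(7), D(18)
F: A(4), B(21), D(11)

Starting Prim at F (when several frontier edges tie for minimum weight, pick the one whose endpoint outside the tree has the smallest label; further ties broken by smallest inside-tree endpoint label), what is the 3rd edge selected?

C-D

Prim, starting at F.
Step 1: cheapest edge leaving the tree is A F (4); add A.
Step 2: cheapest edge leaving the tree is A D (7); add D.
Step 3: cheapest edge leaving the tree is C D (8); add C.
Step 4: cheapest edge leaving the tree is C E (7); add E.
Step 5: cheapest edge leaving the tree is B D (15); add B.
The 3rd edge added is C D.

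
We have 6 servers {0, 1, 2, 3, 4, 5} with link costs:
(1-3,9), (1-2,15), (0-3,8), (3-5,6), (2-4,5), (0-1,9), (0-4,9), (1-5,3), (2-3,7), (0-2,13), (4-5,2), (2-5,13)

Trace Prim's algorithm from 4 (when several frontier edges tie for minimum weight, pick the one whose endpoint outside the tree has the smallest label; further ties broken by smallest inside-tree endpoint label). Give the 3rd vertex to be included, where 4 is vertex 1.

1

Grow the tree from 4 using Prim:
Step 1: cheapest edge leaving the tree is 4-5 (2); add 5.
Step 2: cheapest edge leaving the tree is 1-5 (3); add 1.
Step 3: cheapest edge leaving the tree is 2-4 (5); add 2.
Step 4: cheapest edge leaving the tree is 3-5 (6); add 3.
Step 5: cheapest edge leaving the tree is 0-3 (8); add 0.
Vertex order: 4, 5, 1, 2, 3, 0. The 3rd vertex is 1.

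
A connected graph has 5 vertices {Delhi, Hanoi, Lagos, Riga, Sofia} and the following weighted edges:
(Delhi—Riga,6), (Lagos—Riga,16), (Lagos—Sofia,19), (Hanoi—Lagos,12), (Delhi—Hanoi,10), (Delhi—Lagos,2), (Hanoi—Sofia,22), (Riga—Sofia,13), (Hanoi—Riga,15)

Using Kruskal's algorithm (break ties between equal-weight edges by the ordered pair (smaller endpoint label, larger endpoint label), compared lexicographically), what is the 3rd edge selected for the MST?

Delhi-Hanoi

Sort edges by weight, then run Kruskal:
Delhi—Lagos (2): add — endpoints in different components.
Delhi—Riga (6): add — endpoints in different components.
Delhi—Hanoi (10): add — endpoints in different components.
Hanoi—Lagos (12): skip — Lagos and Hanoi already connected.
Riga—Sofia (13): add — endpoints in different components.
The 3rd edge added is Delhi—Hanoi.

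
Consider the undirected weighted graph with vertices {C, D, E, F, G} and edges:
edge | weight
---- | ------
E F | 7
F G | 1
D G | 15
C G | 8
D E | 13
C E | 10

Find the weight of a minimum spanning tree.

29

Sort edges by weight, then run Kruskal:
F G (1): add. Components now {C} {D} {E} {F,G}
E F (7): add. Components now {C} {D} {E,F,G}
C G (8): add. Components now {C,E,F,G} {D}
C E (10): skip — C and E already connected.
D E (13): add. Components now {C,D,E,F,G}
MST edges: F G, E F, C G, D E; total weight 1+7+8+13 = 29.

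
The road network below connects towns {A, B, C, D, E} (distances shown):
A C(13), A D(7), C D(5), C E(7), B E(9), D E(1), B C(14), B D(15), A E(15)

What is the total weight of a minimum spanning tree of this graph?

Kruskal: consider edges lightest-first.
D E (1): add — endpoints in different components.
C D (5): add — endpoints in different components.
A D (7): add — endpoints in different components.
C E (7): skip — C and E already connected.
B E (9): add — endpoints in different components.
MST edges: D E, C D, A D, B E; total weight 1+5+7+9 = 22.

22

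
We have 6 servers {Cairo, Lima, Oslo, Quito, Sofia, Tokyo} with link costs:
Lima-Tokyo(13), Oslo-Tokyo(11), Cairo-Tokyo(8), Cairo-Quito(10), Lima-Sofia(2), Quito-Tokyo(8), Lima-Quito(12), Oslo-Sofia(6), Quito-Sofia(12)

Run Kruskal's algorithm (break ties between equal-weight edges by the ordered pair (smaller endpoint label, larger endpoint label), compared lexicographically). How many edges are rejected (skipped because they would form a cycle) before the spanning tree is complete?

Sort edges by weight, then run Kruskal:
Lima-Sofia (2): add. Components now {Lima,Sofia} {Quito} {Tokyo} {Oslo} {Cairo}
Oslo-Sofia (6): add. Components now {Lima,Oslo,Sofia} {Quito} {Tokyo} {Cairo}
Cairo-Tokyo (8): add. Components now {Lima,Oslo,Sofia} {Quito} {Cairo,Tokyo}
Quito-Tokyo (8): add. Components now {Lima,Oslo,Sofia} {Cairo,Quito,Tokyo}
Cairo-Quito (10): skip — Quito and Cairo already connected.
Oslo-Tokyo (11): add. Components now {Cairo,Lima,Oslo,Quito,Sofia,Tokyo}
Edges rejected before the tree was complete: 1.

1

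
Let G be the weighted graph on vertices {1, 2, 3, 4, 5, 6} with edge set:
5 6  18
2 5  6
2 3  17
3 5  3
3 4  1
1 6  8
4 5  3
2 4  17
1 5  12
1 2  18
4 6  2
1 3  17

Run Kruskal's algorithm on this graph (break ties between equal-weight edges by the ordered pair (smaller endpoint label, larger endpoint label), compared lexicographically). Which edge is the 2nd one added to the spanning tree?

4-6

Sort edges by weight, then run Kruskal:
3 4 (1): add. Components now {1} {2} {3,4} {5} {6}
4 6 (2): add. Components now {1} {2} {3,4,6} {5}
3 5 (3): add. Components now {1} {2} {3,4,5,6}
4 5 (3): skip — 4 and 5 already connected.
2 5 (6): add. Components now {1} {2,3,4,5,6}
1 6 (8): add. Components now {1,2,3,4,5,6}
The 2nd edge added is 4 6.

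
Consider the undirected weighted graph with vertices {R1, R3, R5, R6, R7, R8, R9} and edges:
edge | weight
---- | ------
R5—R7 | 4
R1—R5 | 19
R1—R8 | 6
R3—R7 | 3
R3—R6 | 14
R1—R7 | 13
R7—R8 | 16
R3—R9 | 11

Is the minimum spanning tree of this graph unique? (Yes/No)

Kruskal's algorithm — process edges by increasing weight (ties by edge label):
R3—R7 (3): add — endpoints in different components.
R5—R7 (4): add — endpoints in different components.
R1—R8 (6): add — endpoints in different components.
R3—R9 (11): add — endpoints in different components.
R1—R7 (13): add — endpoints in different components.
R3—R6 (14): add — endpoints in different components.
Every non-tree edge has weight strictly greater than the heaviest edge on the tree path between its endpoints, so the MST is unique.

Yes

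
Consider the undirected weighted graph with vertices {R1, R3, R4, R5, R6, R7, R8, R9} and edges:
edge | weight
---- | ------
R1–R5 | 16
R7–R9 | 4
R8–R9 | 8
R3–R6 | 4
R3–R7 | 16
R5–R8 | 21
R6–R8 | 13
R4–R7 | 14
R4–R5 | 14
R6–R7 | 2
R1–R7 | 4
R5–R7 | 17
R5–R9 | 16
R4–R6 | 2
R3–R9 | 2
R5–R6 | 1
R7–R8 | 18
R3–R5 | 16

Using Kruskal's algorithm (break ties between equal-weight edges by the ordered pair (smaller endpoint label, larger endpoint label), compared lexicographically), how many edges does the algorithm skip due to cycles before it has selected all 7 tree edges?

1

Kruskal: consider edges lightest-first.
R5–R6 (1): add — endpoints in different components.
R3–R9 (2): add — endpoints in different components.
R4–R6 (2): add — endpoints in different components.
R6–R7 (2): add — endpoints in different components.
R1–R7 (4): add — endpoints in different components.
R3–R6 (4): add — endpoints in different components.
R7–R9 (4): skip — R7 and R9 already connected.
R8–R9 (8): add — endpoints in different components.
Edges rejected before the tree was complete: 1.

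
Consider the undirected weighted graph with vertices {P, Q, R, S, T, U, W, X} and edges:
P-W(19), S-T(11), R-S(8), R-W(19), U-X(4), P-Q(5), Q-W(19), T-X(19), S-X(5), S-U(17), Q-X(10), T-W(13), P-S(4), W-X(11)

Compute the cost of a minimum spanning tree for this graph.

48

Grow the tree from Q using Prim:
Step 1: cheapest edge leaving the tree is P-Q (5); add P.
Step 2: cheapest edge leaving the tree is P-S (4); add S.
Step 3: cheapest edge leaving the tree is S-X (5); add X.
Step 4: cheapest edge leaving the tree is U-X (4); add U.
Step 5: cheapest edge leaving the tree is R-S (8); add R.
Step 6: cheapest edge leaving the tree is S-T (11); add T.
Step 7: cheapest edge leaving the tree is W-X (11); add W.
MST edges: P-Q, P-S, S-X, U-X, R-S, S-T, W-X; total weight 5+4+5+4+8+11+11 = 48.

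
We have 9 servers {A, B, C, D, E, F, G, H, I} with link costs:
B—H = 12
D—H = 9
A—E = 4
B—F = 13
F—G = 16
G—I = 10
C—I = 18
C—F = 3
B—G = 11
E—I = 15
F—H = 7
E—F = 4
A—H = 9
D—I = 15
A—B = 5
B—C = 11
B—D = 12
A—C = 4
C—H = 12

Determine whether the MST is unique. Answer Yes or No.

Kruskal: consider edges lightest-first.
C—F (3): add — endpoints in different components.
A—C (4): add — endpoints in different components.
A—E (4): add — endpoints in different components.
E—F (4): skip — E and F already connected.
A—B (5): add — endpoints in different components.
F—H (7): add — endpoints in different components.
A—H (9): skip — A and H already connected.
D—H (9): add — endpoints in different components.
G—I (10): add — endpoints in different components.
B—C (11): skip — B and C already connected.
B—G (11): add — endpoints in different components.
Non-tree edge E—F has weight 4, equal to the heaviest edge on its tree cycle — swapping gives another MST of the same weight. Not unique.

No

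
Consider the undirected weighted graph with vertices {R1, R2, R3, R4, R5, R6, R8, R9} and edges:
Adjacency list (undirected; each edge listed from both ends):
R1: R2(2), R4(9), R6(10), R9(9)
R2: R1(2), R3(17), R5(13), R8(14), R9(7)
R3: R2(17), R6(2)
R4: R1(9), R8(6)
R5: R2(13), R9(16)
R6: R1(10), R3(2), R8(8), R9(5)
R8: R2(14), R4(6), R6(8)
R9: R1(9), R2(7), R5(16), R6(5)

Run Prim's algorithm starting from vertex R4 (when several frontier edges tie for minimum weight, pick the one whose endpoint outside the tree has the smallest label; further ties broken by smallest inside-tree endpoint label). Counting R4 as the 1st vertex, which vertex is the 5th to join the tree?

Grow the tree from R4 using Prim:
Step 1: cheapest edge leaving the tree is R4–R8 (6); add R8.
Step 2: cheapest edge leaving the tree is R6–R8 (8); add R6.
Step 3: cheapest edge leaving the tree is R3–R6 (2); add R3.
Step 4: cheapest edge leaving the tree is R6–R9 (5); add R9.
Step 5: cheapest edge leaving the tree is R2–R9 (7); add R2.
Step 6: cheapest edge leaving the tree is R1–R2 (2); add R1.
Step 7: cheapest edge leaving the tree is R2–R5 (13); add R5.
Vertex order: R4, R8, R6, R3, R9, R2, R1, R5. The 5th vertex is R9.

R9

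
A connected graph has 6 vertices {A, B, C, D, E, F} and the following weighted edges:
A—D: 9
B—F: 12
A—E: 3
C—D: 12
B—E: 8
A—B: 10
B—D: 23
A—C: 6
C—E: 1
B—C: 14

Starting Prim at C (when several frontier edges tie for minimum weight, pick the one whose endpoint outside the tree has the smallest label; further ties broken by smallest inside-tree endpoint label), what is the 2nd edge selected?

Prim's algorithm from C:
Step 1: cheapest edge leaving the tree is C—E (1); add E.
Step 2: cheapest edge leaving the tree is A—E (3); add A.
Step 3: cheapest edge leaving the tree is B—E (8); add B.
Step 4: cheapest edge leaving the tree is A—D (9); add D.
Step 5: cheapest edge leaving the tree is B—F (12); add F.
The 2nd edge added is A—E.

A-E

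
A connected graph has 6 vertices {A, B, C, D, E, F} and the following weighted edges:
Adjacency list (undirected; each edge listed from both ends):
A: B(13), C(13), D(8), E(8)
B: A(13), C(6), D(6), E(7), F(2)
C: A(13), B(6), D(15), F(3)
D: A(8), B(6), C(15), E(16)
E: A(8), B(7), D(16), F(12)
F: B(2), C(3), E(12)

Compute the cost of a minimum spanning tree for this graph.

Sort edges by weight, then run Kruskal:
B F (2): add — endpoints in different components.
C F (3): add — endpoints in different components.
B C (6): skip — B and C already connected.
B D (6): add — endpoints in different components.
B E (7): add — endpoints in different components.
A D (8): add — endpoints in different components.
MST edges: B F, C F, B D, B E, A D; total weight 2+3+6+7+8 = 26.

26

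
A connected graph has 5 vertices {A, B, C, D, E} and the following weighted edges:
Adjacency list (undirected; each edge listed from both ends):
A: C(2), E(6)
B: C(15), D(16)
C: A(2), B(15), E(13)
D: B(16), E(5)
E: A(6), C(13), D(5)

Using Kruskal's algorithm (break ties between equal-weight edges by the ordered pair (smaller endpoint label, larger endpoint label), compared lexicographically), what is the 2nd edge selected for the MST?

Kruskal's algorithm — process edges by increasing weight (ties by edge label):
A C (2): add — endpoints in different components.
D E (5): add — endpoints in different components.
A E (6): add — endpoints in different components.
C E (13): skip — C and E already connected.
B C (15): add — endpoints in different components.
The 2nd edge added is D E.

D-E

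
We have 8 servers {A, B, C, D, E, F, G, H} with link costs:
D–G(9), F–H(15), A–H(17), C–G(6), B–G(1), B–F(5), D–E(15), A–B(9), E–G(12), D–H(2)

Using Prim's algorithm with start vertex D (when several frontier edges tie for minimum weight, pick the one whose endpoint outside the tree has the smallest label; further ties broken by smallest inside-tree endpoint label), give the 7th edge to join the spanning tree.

Prim, starting at D.
Step 1: frontier [D–H 2, D–G 9, D–E 15] → take D–H (2); add H.
Step 2: frontier [D–G 9, D–E 15, F–H 15, A–H 17] → take D–G (9); add G.
Step 3: frontier [D–E 15, B–G 1, C–G 6, E–G 12, F–H 15, A–H 17] → take B–G (1); add B.
Step 4: frontier [B–F 5, A–B 9, D–E 15, C–G 6, E–G 12, F–H 15, A–H 17] → take B–F (5); add F.
Step 5: frontier [A–B 9, D–E 15, C–G 6, E–G 12, A–H 17] → take C–G (6); add C.
Step 6: frontier [A–B 9, D–E 15, E–G 12, A–H 17] → take A–B (9); add A.
Step 7: frontier [D–E 15, E–G 12] → take E–G (12); add E.
The 7th edge added is E–G.

E-G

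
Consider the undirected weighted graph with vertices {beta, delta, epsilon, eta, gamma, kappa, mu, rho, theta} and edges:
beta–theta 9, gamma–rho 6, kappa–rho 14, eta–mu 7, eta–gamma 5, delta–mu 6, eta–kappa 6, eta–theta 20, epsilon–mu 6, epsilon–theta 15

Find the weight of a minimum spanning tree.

60

Sort edges by weight, then run Kruskal:
eta–gamma (5): add — endpoints in different components.
delta–mu (6): add — endpoints in different components.
epsilon–mu (6): add — endpoints in different components.
eta–kappa (6): add — endpoints in different components.
gamma–rho (6): add — endpoints in different components.
eta–mu (7): add — endpoints in different components.
beta–theta (9): add — endpoints in different components.
kappa–rho (14): skip — rho and kappa already connected.
epsilon–theta (15): add — endpoints in different components.
MST edges: eta–gamma, delta–mu, epsilon–mu, eta–kappa, gamma–rho, eta–mu, beta–theta, epsilon–theta; total weight 5+6+6+6+6+7+9+15 = 60.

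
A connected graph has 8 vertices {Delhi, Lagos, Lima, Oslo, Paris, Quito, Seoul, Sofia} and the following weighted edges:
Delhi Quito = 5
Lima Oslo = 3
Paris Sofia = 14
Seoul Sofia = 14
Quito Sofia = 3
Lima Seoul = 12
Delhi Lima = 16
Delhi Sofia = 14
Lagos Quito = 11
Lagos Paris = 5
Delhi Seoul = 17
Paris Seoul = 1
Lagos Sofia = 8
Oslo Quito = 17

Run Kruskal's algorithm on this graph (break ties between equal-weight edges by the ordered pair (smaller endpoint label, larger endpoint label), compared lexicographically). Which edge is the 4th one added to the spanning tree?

Kruskal's algorithm — process edges by increasing weight (ties by edge label):
Paris Seoul (1): add — endpoints in different components.
Lima Oslo (3): add — endpoints in different components.
Quito Sofia (3): add — endpoints in different components.
Delhi Quito (5): add — endpoints in different components.
Lagos Paris (5): add — endpoints in different components.
Lagos Sofia (8): add — endpoints in different components.
Lagos Quito (11): skip — Quito and Lagos already connected.
Lima Seoul (12): add — endpoints in different components.
The 4th edge added is Delhi Quito.

Delhi-Quito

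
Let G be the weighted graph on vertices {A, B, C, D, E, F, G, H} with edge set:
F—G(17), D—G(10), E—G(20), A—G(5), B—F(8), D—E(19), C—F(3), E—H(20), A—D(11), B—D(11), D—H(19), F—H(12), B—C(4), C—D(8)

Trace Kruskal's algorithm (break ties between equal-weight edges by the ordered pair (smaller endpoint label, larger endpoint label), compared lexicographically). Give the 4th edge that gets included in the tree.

C-D

Sort edges by weight, then run Kruskal:
C—F (3): add — endpoints in different components.
B—C (4): add — endpoints in different components.
A—G (5): add — endpoints in different components.
B—F (8): skip — B and F already connected.
C—D (8): add — endpoints in different components.
D—G (10): add — endpoints in different components.
A—D (11): skip — A and D already connected.
B—D (11): skip — B and D already connected.
F—H (12): add — endpoints in different components.
F—G (17): skip — F and G already connected.
D—E (19): add — endpoints in different components.
The 4th edge added is C—D.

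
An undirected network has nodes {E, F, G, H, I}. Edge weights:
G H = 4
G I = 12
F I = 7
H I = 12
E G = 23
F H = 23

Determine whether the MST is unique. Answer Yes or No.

No

Kruskal's algorithm — process edges by increasing weight (ties by edge label):
G H (4): add — endpoints in different components.
F I (7): add — endpoints in different components.
G I (12): add — endpoints in different components.
H I (12): skip — H and I already connected.
E G (23): add — endpoints in different components.
Non-tree edge H I has weight 12, equal to the heaviest edge on its tree cycle — swapping gives another MST of the same weight. Not unique.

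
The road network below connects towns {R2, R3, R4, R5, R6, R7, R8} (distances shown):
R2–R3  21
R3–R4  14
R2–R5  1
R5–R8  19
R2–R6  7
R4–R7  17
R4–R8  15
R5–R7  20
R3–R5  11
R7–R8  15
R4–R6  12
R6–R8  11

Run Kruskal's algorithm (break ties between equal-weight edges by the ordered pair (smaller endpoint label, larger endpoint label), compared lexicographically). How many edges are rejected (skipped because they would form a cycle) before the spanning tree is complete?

Sort edges by weight, then run Kruskal:
R2–R5 (1): add. Components now {R3} {R4} {R8} {R7} {R2,R5} {R6}
R2–R6 (7): add. Components now {R3} {R4} {R8} {R7} {R2,R5,R6}
R3–R5 (11): add. Components now {R2,R3,R5,R6} {R4} {R8} {R7}
R6–R8 (11): add. Components now {R2,R3,R5,R6,R8} {R4} {R7}
R4–R6 (12): add. Components now {R2,R3,R4,R5,R6,R8} {R7}
R3–R4 (14): skip — R3 and R4 already connected.
R4–R8 (15): skip — R4 and R8 already connected.
R7–R8 (15): add. Components now {R2,R3,R4,R5,R6,R7,R8}
Edges rejected before the tree was complete: 2.

2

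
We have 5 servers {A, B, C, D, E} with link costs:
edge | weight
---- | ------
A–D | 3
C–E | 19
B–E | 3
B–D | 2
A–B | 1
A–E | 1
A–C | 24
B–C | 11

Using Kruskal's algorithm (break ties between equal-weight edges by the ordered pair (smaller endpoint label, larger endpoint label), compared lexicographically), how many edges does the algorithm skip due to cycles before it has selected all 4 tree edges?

2

Kruskal's algorithm — process edges by increasing weight (ties by edge label):
A–B (1): add — endpoints in different components.
A–E (1): add — endpoints in different components.
B–D (2): add — endpoints in different components.
A–D (3): skip — A and D already connected.
B–E (3): skip — B and E already connected.
B–C (11): add — endpoints in different components.
Edges rejected before the tree was complete: 2.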